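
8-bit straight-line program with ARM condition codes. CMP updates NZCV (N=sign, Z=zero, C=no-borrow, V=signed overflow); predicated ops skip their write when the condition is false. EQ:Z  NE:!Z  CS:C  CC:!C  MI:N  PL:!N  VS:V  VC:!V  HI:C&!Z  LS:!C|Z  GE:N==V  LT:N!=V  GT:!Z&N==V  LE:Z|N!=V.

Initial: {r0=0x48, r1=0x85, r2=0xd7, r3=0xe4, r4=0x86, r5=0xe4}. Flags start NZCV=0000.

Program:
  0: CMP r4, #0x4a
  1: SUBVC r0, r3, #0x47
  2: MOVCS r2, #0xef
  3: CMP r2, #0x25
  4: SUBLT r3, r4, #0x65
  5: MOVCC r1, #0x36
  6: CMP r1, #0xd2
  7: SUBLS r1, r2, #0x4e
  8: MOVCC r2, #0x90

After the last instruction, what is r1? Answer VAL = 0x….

VAL = 0xa1

[0] flags=0011 → (cmp)
[1] flags=0011 VC?F → skip
[2] flags=0011 CS?T → r2=0xef
[3] flags=1010 → (cmp)
[4] flags=1010 LT?T → r3=0x21
[5] flags=1010 CC?F → skip
[6] flags=1000 → (cmp)
[7] flags=1000 LS?T → r1=0xa1
[8] flags=1000 CC?T → r2=0x90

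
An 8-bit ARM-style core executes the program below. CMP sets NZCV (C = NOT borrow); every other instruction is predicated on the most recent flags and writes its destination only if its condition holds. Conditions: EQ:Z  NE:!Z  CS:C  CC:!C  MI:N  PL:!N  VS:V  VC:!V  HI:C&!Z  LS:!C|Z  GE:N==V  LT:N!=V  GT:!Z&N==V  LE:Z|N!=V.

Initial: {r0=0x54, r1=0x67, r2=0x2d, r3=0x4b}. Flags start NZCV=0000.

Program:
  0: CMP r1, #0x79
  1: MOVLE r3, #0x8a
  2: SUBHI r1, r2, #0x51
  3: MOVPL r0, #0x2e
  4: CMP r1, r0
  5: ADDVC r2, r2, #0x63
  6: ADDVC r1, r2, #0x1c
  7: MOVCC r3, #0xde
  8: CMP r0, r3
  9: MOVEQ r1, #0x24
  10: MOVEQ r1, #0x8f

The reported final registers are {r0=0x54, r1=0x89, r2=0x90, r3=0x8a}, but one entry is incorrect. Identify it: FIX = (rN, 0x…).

0: ✓ CMP  NZCV=1000
1: ✓ MOVLE  r3←0x8a
2: · SUBHI
3: · MOVPL
4: ✓ CMP  NZCV=0010
5: ✓ ADDVC  r2←0x90
6: ✓ ADDVC  r1←0xac
7: · MOVCC
8: ✓ CMP  NZCV=1001
9: · MOVEQ
10: · MOVEQ

FIX = (r1, 0xac)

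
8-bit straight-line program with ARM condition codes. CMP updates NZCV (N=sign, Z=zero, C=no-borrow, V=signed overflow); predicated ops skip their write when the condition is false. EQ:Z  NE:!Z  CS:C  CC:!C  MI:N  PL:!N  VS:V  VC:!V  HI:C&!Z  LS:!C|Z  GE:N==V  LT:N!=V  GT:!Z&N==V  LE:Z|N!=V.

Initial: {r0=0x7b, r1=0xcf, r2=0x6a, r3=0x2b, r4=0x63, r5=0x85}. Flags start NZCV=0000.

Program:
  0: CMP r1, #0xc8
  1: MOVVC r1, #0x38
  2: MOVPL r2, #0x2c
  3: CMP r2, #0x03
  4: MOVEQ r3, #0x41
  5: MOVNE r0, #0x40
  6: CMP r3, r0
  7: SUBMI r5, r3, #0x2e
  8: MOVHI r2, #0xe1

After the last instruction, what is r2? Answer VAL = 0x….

0: ✓ CMP  NZCV=0010
1: ✓ MOVVC  r1←0x38
2: ✓ MOVPL  r2←0x2c
3: ✓ CMP  NZCV=0010
4: · MOVEQ
5: ✓ MOVNE  r0←0x40
6: ✓ CMP  NZCV=1000
7: ✓ SUBMI  r5←0xfd
8: · MOVHI

VAL = 0x2c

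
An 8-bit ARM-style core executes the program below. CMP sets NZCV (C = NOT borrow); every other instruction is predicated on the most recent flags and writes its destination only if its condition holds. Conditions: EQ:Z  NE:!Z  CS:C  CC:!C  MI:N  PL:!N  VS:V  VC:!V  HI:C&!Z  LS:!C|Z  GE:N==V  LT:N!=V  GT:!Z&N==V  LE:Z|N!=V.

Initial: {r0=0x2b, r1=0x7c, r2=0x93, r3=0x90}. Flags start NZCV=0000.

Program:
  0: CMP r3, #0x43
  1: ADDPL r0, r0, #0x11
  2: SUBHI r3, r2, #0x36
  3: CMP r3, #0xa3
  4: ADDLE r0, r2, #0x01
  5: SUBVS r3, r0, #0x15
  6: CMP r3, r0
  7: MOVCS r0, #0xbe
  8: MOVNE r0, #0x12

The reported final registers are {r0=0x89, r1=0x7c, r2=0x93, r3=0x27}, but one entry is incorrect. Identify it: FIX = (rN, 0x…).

0: ✓ CMP  NZCV=0011
1: ✓ ADDPL  r0←0x3c
2: ✓ SUBHI  r3←0x5d
3: ✓ CMP  NZCV=1001
4: · ADDLE
5: ✓ SUBVS  r3←0x27
6: ✓ CMP  NZCV=1000
7: · MOVCS
8: ✓ MOVNE  r0←0x12

FIX = (r0, 0x12)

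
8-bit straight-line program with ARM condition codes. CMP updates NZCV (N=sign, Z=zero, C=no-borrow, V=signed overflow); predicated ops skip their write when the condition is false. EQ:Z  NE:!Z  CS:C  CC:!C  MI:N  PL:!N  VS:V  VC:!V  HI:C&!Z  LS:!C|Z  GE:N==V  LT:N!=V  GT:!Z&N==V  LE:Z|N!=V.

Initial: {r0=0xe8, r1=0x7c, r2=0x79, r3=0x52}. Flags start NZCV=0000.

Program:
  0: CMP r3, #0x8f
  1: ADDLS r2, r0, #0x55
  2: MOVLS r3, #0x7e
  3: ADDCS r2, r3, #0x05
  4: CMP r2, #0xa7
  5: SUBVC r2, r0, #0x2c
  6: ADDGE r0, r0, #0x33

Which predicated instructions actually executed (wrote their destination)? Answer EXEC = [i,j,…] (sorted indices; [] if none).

EXEC = [1,2,6]

0: ✓ CMP  NZCV=1001
1: ✓ ADDLS  r2←0x3d
2: ✓ MOVLS  r3←0x7e
3: · ADDCS
4: ✓ CMP  NZCV=1001
5: · SUBVC
6: ✓ ADDGE  r0←0x1b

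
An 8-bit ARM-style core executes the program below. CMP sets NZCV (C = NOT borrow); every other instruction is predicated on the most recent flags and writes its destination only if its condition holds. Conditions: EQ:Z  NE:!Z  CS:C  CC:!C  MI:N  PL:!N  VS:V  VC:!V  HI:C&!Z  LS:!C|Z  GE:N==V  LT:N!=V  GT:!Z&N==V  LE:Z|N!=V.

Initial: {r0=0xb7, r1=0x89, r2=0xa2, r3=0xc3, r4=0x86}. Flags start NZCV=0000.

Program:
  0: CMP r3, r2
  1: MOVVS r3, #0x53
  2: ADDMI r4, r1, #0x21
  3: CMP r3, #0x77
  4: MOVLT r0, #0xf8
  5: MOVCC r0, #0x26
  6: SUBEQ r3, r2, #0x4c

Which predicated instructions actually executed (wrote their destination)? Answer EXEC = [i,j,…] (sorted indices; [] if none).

EXEC = [4]

[0] flags=0010 → (cmp)
[1] flags=0010 VS?F → skip
[2] flags=0010 MI?F → skip
[3] flags=0011 → (cmp)
[4] flags=0011 LT?T → r0=0xf8
[5] flags=0011 CC?F → skip
[6] flags=0011 EQ?F → skip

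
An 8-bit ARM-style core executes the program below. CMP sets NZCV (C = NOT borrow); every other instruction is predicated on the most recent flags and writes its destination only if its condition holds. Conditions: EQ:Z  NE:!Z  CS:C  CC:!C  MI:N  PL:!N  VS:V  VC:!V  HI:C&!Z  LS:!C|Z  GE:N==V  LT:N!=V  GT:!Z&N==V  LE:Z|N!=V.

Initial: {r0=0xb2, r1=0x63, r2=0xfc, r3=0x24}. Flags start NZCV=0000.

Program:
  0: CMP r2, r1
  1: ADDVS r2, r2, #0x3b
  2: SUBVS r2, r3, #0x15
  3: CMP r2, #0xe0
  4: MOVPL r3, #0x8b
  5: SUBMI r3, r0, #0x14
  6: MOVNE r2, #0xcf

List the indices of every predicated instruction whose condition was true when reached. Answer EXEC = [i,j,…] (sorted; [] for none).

0: ✓ CMP  NZCV=1010
1: · ADDVS
2: · SUBVS
3: ✓ CMP  NZCV=0010
4: ✓ MOVPL  r3←0x8b
5: · SUBMI
6: ✓ MOVNE  r2←0xcf

EXEC = [4,6]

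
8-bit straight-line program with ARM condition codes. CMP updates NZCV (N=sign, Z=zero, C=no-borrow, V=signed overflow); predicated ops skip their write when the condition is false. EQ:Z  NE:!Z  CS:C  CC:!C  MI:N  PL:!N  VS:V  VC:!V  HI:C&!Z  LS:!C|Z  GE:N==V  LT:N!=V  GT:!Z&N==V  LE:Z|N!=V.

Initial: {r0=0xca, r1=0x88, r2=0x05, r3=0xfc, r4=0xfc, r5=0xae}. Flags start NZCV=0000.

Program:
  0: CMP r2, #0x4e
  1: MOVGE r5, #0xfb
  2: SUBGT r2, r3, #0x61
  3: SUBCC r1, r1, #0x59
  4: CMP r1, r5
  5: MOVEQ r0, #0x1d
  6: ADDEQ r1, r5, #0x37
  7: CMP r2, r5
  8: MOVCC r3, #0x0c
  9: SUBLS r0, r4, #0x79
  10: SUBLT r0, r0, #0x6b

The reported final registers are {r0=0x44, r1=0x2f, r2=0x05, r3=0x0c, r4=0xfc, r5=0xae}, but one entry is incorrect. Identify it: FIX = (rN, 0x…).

FIX = (r0, 0x83)

[0] flags=1000 → (cmp)
[1] flags=1000 GE?F → skip
[2] flags=1000 GT?F → skip
[3] flags=1000 CC?T → r1=0x2f
[4] flags=1001 → (cmp)
[5] flags=1001 EQ?F → skip
[6] flags=1001 EQ?F → skip
[7] flags=0000 → (cmp)
[8] flags=0000 CC?T → r3=0x0c
[9] flags=0000 LS?T → r0=0x83
[10] flags=0000 LT?F → skip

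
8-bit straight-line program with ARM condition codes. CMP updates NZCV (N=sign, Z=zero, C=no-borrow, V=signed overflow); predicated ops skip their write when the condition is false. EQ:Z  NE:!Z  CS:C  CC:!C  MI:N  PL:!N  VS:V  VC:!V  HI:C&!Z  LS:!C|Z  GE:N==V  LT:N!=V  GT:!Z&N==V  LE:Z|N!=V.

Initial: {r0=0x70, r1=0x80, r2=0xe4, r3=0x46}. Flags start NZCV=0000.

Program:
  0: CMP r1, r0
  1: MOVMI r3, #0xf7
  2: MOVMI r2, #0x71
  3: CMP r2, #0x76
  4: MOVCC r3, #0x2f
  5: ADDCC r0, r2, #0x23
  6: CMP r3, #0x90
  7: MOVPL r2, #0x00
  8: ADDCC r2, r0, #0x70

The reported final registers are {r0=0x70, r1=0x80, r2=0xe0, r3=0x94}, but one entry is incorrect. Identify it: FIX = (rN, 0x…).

FIX = (r3, 0x46)

[0] flags=0011 → (cmp)
[1] flags=0011 MI?F → skip
[2] flags=0011 MI?F → skip
[3] flags=0011 → (cmp)
[4] flags=0011 CC?F → skip
[5] flags=0011 CC?F → skip
[6] flags=1001 → (cmp)
[7] flags=1001 PL?F → skip
[8] flags=1001 CC?T → r2=0xe0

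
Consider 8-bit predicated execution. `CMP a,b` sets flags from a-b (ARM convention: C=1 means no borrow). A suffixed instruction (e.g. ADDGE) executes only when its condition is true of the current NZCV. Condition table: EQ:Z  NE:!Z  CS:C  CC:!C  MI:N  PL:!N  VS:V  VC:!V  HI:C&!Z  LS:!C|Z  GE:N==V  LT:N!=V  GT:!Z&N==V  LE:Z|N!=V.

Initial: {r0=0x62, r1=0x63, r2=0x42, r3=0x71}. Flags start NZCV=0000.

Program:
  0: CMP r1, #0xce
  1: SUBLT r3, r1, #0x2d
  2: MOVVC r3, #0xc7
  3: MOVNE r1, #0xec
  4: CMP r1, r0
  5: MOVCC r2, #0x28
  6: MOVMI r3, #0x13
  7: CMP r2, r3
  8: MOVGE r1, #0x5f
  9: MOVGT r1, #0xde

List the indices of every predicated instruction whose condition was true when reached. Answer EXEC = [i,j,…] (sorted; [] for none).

0: ✓ CMP  NZCV=1001
1: · SUBLT
2: · MOVVC
3: ✓ MOVNE  r1←0xec
4: ✓ CMP  NZCV=1010
5: · MOVCC
6: ✓ MOVMI  r3←0x13
7: ✓ CMP  NZCV=0010
8: ✓ MOVGE  r1←0x5f
9: ✓ MOVGT  r1←0xde

EXEC = [3,6,8,9]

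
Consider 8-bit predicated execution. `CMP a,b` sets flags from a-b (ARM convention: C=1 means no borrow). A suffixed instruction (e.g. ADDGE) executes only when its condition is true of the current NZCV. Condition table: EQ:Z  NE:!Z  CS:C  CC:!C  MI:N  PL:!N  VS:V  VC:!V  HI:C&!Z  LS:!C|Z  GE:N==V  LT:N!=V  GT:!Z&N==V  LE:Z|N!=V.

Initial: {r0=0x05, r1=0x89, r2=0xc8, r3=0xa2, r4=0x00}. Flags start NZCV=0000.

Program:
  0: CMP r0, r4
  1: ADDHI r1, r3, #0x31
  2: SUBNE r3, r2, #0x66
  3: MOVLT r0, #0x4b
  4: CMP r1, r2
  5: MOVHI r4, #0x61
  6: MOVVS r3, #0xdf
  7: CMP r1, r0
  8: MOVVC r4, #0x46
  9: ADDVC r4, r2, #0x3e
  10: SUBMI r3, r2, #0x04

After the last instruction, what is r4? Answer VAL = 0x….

VAL = 0x06

[0] flags=0010 → (cmp)
[1] flags=0010 HI?T → r1=0xd3
[2] flags=0010 NE?T → r3=0x62
[3] flags=0010 LT?F → skip
[4] flags=0010 → (cmp)
[5] flags=0010 HI?T → r4=0x61
[6] flags=0010 VS?F → skip
[7] flags=1010 → (cmp)
[8] flags=1010 VC?T → r4=0x46
[9] flags=1010 VC?T → r4=0x06
[10] flags=1010 MI?T → r3=0xc4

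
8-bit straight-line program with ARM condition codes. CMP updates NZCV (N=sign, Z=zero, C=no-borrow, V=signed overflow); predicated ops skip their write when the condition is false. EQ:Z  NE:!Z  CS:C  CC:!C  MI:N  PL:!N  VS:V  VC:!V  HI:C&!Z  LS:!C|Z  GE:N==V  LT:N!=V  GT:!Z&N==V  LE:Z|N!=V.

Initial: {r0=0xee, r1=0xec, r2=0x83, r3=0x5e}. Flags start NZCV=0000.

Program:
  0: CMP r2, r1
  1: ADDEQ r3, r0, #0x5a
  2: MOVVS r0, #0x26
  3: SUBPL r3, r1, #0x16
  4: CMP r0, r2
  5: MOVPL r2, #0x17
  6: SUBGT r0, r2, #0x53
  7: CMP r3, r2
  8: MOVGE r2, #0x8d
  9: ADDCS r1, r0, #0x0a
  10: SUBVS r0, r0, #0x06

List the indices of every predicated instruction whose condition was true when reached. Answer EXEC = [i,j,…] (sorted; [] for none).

EXEC = [5,6,8,9]

0: ✓ CMP  NZCV=1000
1: · ADDEQ
2: · MOVVS
3: · SUBPL
4: ✓ CMP  NZCV=0010
5: ✓ MOVPL  r2←0x17
6: ✓ SUBGT  r0←0xc4
7: ✓ CMP  NZCV=0010
8: ✓ MOVGE  r2←0x8d
9: ✓ ADDCS  r1←0xce
10: · SUBVS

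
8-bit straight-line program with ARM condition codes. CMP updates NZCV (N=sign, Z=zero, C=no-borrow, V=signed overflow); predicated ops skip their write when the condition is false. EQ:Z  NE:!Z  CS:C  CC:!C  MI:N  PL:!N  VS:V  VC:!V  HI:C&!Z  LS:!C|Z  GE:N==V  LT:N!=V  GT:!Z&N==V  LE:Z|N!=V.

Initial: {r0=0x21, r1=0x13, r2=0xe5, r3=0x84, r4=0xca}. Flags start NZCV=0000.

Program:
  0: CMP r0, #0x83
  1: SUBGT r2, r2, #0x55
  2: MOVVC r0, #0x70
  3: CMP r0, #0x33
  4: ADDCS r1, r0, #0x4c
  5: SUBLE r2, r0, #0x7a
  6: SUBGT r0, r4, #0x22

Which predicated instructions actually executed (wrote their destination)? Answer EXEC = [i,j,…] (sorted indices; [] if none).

EXEC = [1,5]

0: ✓ CMP  NZCV=1001
1: ✓ SUBGT  r2←0x90
2: · MOVVC
3: ✓ CMP  NZCV=1000
4: · ADDCS
5: ✓ SUBLE  r2←0xa7
6: · SUBGT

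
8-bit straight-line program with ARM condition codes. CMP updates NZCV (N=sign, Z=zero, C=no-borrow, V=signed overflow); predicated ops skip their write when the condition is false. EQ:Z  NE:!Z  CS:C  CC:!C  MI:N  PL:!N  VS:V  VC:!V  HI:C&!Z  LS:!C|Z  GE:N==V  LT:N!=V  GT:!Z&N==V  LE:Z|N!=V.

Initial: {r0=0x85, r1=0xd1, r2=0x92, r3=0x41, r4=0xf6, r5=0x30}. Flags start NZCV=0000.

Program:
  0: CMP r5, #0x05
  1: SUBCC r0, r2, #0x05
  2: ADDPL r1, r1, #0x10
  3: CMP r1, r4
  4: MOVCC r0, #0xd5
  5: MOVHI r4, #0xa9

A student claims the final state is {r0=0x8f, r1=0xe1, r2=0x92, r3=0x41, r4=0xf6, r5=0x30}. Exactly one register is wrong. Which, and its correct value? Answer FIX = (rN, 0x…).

[0] flags=0010 → (cmp)
[1] flags=0010 CC?F → skip
[2] flags=0010 PL?T → r1=0xe1
[3] flags=1000 → (cmp)
[4] flags=1000 CC?T → r0=0xd5
[5] flags=1000 HI?F → skip

FIX = (r0, 0xd5)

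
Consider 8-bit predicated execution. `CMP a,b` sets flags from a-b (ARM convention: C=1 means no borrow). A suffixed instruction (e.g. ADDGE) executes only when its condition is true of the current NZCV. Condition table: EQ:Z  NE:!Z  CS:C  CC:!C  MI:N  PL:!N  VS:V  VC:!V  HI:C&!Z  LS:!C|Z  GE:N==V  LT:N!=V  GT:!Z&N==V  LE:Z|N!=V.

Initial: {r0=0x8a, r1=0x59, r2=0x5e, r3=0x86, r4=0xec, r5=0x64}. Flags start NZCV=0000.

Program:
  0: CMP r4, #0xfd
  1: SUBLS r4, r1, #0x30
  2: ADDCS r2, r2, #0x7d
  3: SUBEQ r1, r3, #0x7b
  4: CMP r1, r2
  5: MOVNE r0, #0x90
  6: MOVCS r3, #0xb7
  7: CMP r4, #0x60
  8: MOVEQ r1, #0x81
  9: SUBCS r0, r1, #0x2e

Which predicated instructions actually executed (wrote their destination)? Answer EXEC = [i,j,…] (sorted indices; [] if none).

[0] flags=1000 → (cmp)
[1] flags=1000 LS?T → r4=0x29
[2] flags=1000 CS?F → skip
[3] flags=1000 EQ?F → skip
[4] flags=1000 → (cmp)
[5] flags=1000 NE?T → r0=0x90
[6] flags=1000 CS?F → skip
[7] flags=1000 → (cmp)
[8] flags=1000 EQ?F → skip
[9] flags=1000 CS?F → skip

EXEC = [1,5]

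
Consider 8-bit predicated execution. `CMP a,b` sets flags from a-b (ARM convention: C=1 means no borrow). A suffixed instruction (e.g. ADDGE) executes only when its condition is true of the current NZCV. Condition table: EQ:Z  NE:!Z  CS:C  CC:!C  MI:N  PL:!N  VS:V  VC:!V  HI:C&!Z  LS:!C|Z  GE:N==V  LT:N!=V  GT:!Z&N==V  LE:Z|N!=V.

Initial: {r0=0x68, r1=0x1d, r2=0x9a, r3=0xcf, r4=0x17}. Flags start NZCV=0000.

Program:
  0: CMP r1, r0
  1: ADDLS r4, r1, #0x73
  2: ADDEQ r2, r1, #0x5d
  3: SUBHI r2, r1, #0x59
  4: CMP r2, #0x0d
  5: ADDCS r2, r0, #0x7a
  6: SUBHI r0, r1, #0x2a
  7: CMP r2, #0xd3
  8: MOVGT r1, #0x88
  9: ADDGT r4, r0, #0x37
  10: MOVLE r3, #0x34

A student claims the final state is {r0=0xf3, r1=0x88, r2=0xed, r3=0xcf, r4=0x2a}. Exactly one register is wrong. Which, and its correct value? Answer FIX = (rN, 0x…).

0: ✓ CMP  NZCV=1000
1: ✓ ADDLS  r4←0x90
2: · ADDEQ
3: · SUBHI
4: ✓ CMP  NZCV=1010
5: ✓ ADDCS  r2←0xe2
6: ✓ SUBHI  r0←0xf3
7: ✓ CMP  NZCV=0010
8: ✓ MOVGT  r1←0x88
9: ✓ ADDGT  r4←0x2a
10: · MOVLE

FIX = (r2, 0xe2)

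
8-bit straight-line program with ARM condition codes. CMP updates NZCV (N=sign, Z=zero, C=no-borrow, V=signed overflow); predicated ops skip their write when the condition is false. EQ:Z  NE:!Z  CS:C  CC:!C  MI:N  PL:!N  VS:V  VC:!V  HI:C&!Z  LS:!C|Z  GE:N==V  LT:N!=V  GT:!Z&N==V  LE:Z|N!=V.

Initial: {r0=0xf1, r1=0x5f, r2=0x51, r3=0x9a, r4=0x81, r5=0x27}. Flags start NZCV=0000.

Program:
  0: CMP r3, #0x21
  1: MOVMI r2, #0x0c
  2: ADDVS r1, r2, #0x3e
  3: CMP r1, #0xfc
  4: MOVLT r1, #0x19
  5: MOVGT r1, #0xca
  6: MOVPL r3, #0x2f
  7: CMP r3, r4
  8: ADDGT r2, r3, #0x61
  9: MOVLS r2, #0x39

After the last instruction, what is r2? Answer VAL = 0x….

0: ✓ CMP  NZCV=0011
1: · MOVMI
2: ✓ ADDVS  r1←0x8f
3: ✓ CMP  NZCV=1000
4: ✓ MOVLT  r1←0x19
5: · MOVGT
6: · MOVPL
7: ✓ CMP  NZCV=0010
8: ✓ ADDGT  r2←0xfb
9: · MOVLS

VAL = 0xfb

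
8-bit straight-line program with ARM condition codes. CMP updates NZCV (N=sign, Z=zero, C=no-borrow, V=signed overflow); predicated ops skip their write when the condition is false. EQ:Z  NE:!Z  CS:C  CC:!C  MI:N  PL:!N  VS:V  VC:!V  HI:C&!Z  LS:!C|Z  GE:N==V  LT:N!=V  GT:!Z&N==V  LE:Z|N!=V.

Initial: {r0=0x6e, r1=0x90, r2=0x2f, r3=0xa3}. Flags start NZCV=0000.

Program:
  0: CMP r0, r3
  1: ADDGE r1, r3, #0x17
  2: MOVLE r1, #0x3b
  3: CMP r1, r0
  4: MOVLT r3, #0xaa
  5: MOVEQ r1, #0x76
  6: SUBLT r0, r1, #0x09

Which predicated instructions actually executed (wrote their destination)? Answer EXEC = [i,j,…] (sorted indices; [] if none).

[0] flags=1001 → (cmp)
[1] flags=1001 GE?T → r1=0xba
[2] flags=1001 LE?F → skip
[3] flags=0011 → (cmp)
[4] flags=0011 LT?T → r3=0xaa
[5] flags=0011 EQ?F → skip
[6] flags=0011 LT?T → r0=0xb1

EXEC = [1,4,6]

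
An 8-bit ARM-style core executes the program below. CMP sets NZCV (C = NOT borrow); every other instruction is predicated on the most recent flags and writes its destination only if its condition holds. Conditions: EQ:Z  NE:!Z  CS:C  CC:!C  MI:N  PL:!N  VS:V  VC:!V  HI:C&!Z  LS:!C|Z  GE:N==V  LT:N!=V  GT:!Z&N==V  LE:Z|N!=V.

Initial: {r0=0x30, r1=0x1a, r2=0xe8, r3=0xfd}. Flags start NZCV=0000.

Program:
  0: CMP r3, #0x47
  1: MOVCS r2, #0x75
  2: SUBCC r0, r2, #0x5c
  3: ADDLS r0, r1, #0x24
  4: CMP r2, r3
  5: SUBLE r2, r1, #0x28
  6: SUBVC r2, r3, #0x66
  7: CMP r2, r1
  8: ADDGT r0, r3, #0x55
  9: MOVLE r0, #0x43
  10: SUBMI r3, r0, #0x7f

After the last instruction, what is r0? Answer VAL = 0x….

VAL = 0x43

0: ✓ CMP  NZCV=1010
1: ✓ MOVCS  r2←0x75
2: · SUBCC
3: · ADDLS
4: ✓ CMP  NZCV=0000
5: · SUBLE
6: ✓ SUBVC  r2←0x97
7: ✓ CMP  NZCV=0011
8: · ADDGT
9: ✓ MOVLE  r0←0x43
10: · SUBMI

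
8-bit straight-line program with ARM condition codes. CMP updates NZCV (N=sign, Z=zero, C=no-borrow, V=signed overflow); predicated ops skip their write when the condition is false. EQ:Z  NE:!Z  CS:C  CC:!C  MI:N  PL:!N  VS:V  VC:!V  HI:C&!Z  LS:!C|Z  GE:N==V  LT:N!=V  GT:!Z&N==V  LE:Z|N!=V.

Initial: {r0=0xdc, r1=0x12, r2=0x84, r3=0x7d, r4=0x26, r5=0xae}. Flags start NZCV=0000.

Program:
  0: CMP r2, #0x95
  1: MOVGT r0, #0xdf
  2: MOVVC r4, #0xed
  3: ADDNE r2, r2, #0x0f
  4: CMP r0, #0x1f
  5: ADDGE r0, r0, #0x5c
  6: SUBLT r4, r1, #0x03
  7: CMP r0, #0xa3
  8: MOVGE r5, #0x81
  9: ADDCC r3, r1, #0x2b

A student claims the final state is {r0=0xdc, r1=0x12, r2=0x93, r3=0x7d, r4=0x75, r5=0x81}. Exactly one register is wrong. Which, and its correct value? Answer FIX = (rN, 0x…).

FIX = (r4, 0x0f)

[0] flags=1000 → (cmp)
[1] flags=1000 GT?F → skip
[2] flags=1000 VC?T → r4=0xed
[3] flags=1000 NE?T → r2=0x93
[4] flags=1010 → (cmp)
[5] flags=1010 GE?F → skip
[6] flags=1010 LT?T → r4=0x0f
[7] flags=0010 → (cmp)
[8] flags=0010 GE?T → r5=0x81
[9] flags=0010 CC?F → skip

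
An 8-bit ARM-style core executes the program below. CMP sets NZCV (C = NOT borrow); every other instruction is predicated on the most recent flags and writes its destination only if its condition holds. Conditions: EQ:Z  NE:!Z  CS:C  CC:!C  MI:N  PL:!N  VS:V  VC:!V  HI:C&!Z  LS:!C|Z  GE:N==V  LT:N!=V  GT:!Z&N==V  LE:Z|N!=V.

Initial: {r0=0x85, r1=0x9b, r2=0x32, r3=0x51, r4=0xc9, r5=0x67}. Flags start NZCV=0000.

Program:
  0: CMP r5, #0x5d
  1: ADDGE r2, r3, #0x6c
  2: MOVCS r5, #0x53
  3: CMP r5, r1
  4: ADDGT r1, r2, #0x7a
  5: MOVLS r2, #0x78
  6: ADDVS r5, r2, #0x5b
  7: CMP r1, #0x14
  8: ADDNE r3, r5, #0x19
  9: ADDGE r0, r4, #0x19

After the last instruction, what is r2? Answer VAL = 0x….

VAL = 0x78

[0] flags=0010 → (cmp)
[1] flags=0010 GE?T → r2=0xbd
[2] flags=0010 CS?T → r5=0x53
[3] flags=1001 → (cmp)
[4] flags=1001 GT?T → r1=0x37
[5] flags=1001 LS?T → r2=0x78
[6] flags=1001 VS?T → r5=0xd3
[7] flags=0010 → (cmp)
[8] flags=0010 NE?T → r3=0xec
[9] flags=0010 GE?T → r0=0xe2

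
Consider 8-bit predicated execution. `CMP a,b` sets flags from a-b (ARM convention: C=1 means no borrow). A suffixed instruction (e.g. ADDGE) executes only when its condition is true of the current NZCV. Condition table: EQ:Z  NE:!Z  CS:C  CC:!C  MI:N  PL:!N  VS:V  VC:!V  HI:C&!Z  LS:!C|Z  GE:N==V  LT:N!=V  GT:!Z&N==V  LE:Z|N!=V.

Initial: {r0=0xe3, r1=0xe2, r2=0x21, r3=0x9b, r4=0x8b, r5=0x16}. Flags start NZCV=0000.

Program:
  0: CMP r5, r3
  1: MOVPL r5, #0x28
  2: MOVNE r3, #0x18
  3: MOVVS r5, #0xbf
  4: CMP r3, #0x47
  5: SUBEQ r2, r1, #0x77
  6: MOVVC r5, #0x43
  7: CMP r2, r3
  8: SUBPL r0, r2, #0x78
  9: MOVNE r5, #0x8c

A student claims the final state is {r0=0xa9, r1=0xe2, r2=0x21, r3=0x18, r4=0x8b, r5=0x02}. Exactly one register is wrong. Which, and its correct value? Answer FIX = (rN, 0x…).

[0] flags=0000 → (cmp)
[1] flags=0000 PL?T → r5=0x28
[2] flags=0000 NE?T → r3=0x18
[3] flags=0000 VS?F → skip
[4] flags=1000 → (cmp)
[5] flags=1000 EQ?F → skip
[6] flags=1000 VC?T → r5=0x43
[7] flags=0010 → (cmp)
[8] flags=0010 PL?T → r0=0xa9
[9] flags=0010 NE?T → r5=0x8c

FIX = (r5, 0x8c)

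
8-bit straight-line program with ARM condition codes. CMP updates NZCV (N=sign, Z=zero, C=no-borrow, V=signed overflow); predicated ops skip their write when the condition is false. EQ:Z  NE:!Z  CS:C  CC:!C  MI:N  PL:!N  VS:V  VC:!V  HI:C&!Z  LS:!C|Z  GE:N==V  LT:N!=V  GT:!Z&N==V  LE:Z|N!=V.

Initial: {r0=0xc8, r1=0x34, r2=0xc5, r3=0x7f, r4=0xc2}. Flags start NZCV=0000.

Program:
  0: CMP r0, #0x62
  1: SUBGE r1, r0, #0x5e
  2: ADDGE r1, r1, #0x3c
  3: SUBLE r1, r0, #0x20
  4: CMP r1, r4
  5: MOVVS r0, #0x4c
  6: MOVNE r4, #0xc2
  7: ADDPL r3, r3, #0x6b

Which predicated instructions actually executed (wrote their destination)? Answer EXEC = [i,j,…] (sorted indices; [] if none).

EXEC = [3,6]

[0] flags=0011 → (cmp)
[1] flags=0011 GE?F → skip
[2] flags=0011 GE?F → skip
[3] flags=0011 LE?T → r1=0xa8
[4] flags=1000 → (cmp)
[5] flags=1000 VS?F → skip
[6] flags=1000 NE?T → r4=0xc2
[7] flags=1000 PL?F → skip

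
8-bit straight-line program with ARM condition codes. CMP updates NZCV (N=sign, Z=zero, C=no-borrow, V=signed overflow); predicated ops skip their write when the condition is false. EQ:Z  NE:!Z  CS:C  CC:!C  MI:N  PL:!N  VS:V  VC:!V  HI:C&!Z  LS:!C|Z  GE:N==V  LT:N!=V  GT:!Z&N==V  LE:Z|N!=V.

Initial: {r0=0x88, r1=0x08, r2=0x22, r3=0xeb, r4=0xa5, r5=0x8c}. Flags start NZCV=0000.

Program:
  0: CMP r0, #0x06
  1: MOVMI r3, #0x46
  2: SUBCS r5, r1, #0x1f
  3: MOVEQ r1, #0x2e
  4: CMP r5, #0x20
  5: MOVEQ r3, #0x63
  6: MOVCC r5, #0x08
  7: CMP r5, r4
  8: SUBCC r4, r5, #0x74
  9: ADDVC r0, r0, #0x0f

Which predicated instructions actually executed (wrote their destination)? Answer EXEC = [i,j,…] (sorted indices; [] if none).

0: ✓ CMP  NZCV=1010
1: ✓ MOVMI  r3←0x46
2: ✓ SUBCS  r5←0xe9
3: · MOVEQ
4: ✓ CMP  NZCV=1010
5: · MOVEQ
6: · MOVCC
7: ✓ CMP  NZCV=0010
8: · SUBCC
9: ✓ ADDVC  r0←0x97

EXEC = [1,2,9]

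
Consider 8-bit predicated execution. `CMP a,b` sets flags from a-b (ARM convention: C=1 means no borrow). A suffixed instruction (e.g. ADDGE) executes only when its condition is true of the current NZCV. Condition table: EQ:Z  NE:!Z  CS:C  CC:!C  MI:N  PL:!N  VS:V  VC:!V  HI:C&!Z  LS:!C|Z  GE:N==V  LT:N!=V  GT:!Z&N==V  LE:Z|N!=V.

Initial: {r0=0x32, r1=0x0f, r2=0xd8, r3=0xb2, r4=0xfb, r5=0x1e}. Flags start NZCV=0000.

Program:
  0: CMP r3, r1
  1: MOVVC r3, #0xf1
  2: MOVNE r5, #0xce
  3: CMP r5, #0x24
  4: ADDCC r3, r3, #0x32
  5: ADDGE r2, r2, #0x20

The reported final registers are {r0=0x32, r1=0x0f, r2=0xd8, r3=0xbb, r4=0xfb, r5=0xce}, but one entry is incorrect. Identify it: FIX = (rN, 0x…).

0: ✓ CMP  NZCV=1010
1: ✓ MOVVC  r3←0xf1
2: ✓ MOVNE  r5←0xce
3: ✓ CMP  NZCV=1010
4: · ADDCC
5: · ADDGE

FIX = (r3, 0xf1)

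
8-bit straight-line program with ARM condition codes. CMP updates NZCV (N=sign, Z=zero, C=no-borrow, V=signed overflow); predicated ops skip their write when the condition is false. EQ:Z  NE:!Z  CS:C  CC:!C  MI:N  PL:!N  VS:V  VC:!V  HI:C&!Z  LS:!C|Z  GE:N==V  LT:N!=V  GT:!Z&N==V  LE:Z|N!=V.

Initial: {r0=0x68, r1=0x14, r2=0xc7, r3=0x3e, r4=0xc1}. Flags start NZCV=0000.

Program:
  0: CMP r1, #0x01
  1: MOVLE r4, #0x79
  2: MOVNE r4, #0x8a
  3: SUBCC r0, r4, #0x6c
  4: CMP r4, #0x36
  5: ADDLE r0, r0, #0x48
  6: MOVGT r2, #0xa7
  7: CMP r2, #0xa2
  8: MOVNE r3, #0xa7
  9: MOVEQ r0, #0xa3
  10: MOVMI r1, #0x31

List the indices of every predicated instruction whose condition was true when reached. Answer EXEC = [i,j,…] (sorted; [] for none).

EXEC = [2,5,8]

[0] flags=0010 → (cmp)
[1] flags=0010 LE?F → skip
[2] flags=0010 NE?T → r4=0x8a
[3] flags=0010 CC?F → skip
[4] flags=0011 → (cmp)
[5] flags=0011 LE?T → r0=0xb0
[6] flags=0011 GT?F → skip
[7] flags=0010 → (cmp)
[8] flags=0010 NE?T → r3=0xa7
[9] flags=0010 EQ?F → skip
[10] flags=0010 MI?F → skip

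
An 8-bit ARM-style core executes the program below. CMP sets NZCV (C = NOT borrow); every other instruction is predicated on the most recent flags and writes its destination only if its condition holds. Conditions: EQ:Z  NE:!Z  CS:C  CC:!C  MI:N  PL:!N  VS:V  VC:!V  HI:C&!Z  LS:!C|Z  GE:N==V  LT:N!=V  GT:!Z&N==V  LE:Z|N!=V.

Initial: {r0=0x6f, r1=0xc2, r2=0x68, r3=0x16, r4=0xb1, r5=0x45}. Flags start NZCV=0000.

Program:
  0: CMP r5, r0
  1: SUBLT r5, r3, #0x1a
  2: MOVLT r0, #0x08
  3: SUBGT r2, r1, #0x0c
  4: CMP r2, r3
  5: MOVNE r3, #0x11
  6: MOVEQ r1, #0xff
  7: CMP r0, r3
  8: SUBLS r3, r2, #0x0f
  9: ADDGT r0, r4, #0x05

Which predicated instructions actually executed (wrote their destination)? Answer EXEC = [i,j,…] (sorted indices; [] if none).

[0] flags=1000 → (cmp)
[1] flags=1000 LT?T → r5=0xfc
[2] flags=1000 LT?T → r0=0x08
[3] flags=1000 GT?F → skip
[4] flags=0010 → (cmp)
[5] flags=0010 NE?T → r3=0x11
[6] flags=0010 EQ?F → skip
[7] flags=1000 → (cmp)
[8] flags=1000 LS?T → r3=0x59
[9] flags=1000 GT?F → skip

EXEC = [1,2,5,8]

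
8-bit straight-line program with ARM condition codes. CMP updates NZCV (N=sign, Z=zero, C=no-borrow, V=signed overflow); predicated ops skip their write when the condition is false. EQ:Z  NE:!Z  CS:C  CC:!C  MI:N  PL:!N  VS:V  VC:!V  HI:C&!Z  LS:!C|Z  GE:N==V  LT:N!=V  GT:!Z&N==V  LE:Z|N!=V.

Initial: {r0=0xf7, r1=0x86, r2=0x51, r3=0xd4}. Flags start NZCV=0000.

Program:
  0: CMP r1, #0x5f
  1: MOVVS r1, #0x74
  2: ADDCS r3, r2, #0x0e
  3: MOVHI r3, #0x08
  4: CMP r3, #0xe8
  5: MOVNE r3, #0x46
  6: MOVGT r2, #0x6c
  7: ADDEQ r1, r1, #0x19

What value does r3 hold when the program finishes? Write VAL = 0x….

VAL = 0x46

[0] flags=0011 → (cmp)
[1] flags=0011 VS?T → r1=0x74
[2] flags=0011 CS?T → r3=0x5f
[3] flags=0011 HI?T → r3=0x08
[4] flags=0000 → (cmp)
[5] flags=0000 NE?T → r3=0x46
[6] flags=0000 GT?T → r2=0x6c
[7] flags=0000 EQ?F → skip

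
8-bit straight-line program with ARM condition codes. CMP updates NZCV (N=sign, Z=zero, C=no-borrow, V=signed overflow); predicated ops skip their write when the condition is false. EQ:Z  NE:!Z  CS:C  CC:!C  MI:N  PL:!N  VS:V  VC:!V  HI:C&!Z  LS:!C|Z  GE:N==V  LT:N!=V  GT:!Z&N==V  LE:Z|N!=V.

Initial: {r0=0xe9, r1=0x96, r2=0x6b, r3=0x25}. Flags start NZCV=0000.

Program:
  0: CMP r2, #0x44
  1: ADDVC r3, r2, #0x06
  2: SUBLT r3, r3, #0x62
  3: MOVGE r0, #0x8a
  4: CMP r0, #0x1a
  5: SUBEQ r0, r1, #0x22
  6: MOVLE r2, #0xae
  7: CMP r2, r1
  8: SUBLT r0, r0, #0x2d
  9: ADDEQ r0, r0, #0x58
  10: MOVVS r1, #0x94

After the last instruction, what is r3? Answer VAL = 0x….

[0] flags=0010 → (cmp)
[1] flags=0010 VC?T → r3=0x71
[2] flags=0010 LT?F → skip
[3] flags=0010 GE?T → r0=0x8a
[4] flags=0011 → (cmp)
[5] flags=0011 EQ?F → skip
[6] flags=0011 LE?T → r2=0xae
[7] flags=0010 → (cmp)
[8] flags=0010 LT?F → skip
[9] flags=0010 EQ?F → skip
[10] flags=0010 VS?F → skip

VAL = 0x71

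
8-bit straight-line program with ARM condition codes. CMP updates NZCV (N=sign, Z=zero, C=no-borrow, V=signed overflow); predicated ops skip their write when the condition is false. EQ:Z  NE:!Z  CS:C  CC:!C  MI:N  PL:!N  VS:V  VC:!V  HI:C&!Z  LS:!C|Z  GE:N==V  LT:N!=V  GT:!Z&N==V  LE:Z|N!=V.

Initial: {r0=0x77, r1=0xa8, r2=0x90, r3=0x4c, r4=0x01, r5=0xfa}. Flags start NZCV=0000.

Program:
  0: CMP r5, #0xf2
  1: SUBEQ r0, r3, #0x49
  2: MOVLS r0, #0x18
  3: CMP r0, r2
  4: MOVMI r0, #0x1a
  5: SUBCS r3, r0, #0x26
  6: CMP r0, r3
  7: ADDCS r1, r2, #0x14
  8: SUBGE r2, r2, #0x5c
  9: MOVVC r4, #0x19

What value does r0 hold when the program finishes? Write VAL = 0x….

0: ✓ CMP  NZCV=0010
1: · SUBEQ
2: · MOVLS
3: ✓ CMP  NZCV=1001
4: ✓ MOVMI  r0←0x1a
5: · SUBCS
6: ✓ CMP  NZCV=1000
7: · ADDCS
8: · SUBGE
9: ✓ MOVVC  r4←0x19

VAL = 0x1a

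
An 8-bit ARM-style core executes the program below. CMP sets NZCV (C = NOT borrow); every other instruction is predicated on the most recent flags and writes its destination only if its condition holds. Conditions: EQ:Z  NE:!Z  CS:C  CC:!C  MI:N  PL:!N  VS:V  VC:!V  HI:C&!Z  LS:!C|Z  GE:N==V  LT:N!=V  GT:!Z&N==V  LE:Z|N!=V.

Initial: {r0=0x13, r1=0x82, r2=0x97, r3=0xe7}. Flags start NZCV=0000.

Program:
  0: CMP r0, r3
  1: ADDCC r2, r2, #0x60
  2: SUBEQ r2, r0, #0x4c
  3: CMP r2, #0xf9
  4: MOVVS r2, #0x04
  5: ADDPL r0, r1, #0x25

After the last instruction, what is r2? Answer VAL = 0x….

VAL = 0xf7

[0] flags=0000 → (cmp)
[1] flags=0000 CC?T → r2=0xf7
[2] flags=0000 EQ?F → skip
[3] flags=1000 → (cmp)
[4] flags=1000 VS?F → skip
[5] flags=1000 PL?F → skip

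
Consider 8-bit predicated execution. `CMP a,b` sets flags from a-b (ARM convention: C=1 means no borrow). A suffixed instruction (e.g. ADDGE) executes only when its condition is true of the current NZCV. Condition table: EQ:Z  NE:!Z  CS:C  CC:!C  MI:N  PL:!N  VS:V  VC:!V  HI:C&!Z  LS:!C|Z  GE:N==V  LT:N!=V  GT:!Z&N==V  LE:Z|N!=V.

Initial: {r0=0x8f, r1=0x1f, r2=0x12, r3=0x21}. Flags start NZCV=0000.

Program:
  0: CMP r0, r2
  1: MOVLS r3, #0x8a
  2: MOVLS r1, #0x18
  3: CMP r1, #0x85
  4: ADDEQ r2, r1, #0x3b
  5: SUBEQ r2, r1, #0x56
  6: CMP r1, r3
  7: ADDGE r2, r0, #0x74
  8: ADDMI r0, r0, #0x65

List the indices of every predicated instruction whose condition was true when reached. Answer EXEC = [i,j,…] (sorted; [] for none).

[0] flags=0011 → (cmp)
[1] flags=0011 LS?F → skip
[2] flags=0011 LS?F → skip
[3] flags=1001 → (cmp)
[4] flags=1001 EQ?F → skip
[5] flags=1001 EQ?F → skip
[6] flags=1000 → (cmp)
[7] flags=1000 GE?F → skip
[8] flags=1000 MI?T → r0=0xf4

EXEC = [8]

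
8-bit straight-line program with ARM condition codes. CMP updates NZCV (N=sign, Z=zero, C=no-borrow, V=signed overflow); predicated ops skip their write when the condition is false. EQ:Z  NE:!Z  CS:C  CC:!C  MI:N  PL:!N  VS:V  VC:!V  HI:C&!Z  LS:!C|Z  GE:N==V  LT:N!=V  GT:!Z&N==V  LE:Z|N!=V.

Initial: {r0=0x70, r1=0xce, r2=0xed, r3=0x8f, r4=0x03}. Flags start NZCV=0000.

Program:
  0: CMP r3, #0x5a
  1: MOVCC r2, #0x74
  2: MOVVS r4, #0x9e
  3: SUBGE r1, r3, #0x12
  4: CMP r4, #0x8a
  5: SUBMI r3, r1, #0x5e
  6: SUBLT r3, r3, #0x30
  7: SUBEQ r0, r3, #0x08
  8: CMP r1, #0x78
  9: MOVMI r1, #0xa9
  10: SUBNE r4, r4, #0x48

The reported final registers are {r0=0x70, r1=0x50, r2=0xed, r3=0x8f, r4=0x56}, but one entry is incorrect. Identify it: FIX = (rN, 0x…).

[0] flags=0011 → (cmp)
[1] flags=0011 CC?F → skip
[2] flags=0011 VS?T → r4=0x9e
[3] flags=0011 GE?F → skip
[4] flags=0010 → (cmp)
[5] flags=0010 MI?F → skip
[6] flags=0010 LT?F → skip
[7] flags=0010 EQ?F → skip
[8] flags=0011 → (cmp)
[9] flags=0011 MI?F → skip
[10] flags=0011 NE?T → r4=0x56

FIX = (r1, 0xce)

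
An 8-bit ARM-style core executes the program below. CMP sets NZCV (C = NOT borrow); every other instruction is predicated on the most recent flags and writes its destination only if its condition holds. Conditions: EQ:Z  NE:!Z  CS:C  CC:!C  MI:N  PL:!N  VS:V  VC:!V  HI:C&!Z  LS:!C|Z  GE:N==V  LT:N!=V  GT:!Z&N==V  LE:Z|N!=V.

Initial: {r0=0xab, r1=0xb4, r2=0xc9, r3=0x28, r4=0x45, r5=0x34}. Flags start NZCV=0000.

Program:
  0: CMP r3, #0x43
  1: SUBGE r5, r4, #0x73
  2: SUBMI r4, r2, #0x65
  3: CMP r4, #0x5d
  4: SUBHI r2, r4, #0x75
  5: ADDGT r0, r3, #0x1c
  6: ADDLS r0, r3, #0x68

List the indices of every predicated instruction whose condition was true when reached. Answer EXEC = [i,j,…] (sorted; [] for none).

0: ✓ CMP  NZCV=1000
1: · SUBGE
2: ✓ SUBMI  r4←0x64
3: ✓ CMP  NZCV=0010
4: ✓ SUBHI  r2←0xef
5: ✓ ADDGT  r0←0x44
6: · ADDLS

EXEC = [2,4,5]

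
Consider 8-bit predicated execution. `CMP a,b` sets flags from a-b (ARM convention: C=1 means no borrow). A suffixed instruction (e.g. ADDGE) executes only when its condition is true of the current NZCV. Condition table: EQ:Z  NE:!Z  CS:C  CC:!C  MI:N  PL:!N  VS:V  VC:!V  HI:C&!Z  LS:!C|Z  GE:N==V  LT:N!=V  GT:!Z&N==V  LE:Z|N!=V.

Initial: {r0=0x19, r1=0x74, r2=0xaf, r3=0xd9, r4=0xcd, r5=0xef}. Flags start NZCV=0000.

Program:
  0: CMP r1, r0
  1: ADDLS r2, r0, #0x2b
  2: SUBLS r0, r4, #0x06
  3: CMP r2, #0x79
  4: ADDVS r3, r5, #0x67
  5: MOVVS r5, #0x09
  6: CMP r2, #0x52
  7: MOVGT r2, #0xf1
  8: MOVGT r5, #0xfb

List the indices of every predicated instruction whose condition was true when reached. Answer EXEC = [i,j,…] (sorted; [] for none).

[0] flags=0010 → (cmp)
[1] flags=0010 LS?F → skip
[2] flags=0010 LS?F → skip
[3] flags=0011 → (cmp)
[4] flags=0011 VS?T → r3=0x56
[5] flags=0011 VS?T → r5=0x09
[6] flags=0011 → (cmp)
[7] flags=0011 GT?F → skip
[8] flags=0011 GT?F → skip

EXEC = [4,5]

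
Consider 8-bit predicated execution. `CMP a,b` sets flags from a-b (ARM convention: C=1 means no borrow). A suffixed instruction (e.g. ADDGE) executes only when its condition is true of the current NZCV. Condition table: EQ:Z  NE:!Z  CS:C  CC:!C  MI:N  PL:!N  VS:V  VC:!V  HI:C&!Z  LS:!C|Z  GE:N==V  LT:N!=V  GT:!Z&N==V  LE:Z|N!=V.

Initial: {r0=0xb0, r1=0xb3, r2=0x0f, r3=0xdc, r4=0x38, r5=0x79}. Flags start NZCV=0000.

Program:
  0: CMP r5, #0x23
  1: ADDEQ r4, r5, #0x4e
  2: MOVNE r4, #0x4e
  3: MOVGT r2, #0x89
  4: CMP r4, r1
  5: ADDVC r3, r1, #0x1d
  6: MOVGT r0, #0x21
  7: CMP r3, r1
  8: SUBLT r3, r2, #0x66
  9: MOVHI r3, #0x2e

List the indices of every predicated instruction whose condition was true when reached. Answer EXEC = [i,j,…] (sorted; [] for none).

0: ✓ CMP  NZCV=0010
1: · ADDEQ
2: ✓ MOVNE  r4←0x4e
3: ✓ MOVGT  r2←0x89
4: ✓ CMP  NZCV=1001
5: · ADDVC
6: ✓ MOVGT  r0←0x21
7: ✓ CMP  NZCV=0010
8: · SUBLT
9: ✓ MOVHI  r3←0x2e

EXEC = [2,3,6,9]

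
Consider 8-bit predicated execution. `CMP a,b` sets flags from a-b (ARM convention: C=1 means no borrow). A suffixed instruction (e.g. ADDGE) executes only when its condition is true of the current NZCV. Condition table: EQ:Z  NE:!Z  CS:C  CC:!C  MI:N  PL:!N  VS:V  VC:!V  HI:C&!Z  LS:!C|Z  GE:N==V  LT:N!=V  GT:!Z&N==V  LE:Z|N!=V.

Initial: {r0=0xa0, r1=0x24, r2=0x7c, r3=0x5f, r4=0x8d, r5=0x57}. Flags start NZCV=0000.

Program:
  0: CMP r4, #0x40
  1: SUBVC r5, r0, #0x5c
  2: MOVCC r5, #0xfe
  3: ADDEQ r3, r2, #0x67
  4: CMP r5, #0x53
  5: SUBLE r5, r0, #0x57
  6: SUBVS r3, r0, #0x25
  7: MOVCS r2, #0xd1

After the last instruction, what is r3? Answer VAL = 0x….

0: ✓ CMP  NZCV=0011
1: · SUBVC
2: · MOVCC
3: · ADDEQ
4: ✓ CMP  NZCV=0010
5: · SUBLE
6: · SUBVS
7: ✓ MOVCS  r2←0xd1

VAL = 0x5f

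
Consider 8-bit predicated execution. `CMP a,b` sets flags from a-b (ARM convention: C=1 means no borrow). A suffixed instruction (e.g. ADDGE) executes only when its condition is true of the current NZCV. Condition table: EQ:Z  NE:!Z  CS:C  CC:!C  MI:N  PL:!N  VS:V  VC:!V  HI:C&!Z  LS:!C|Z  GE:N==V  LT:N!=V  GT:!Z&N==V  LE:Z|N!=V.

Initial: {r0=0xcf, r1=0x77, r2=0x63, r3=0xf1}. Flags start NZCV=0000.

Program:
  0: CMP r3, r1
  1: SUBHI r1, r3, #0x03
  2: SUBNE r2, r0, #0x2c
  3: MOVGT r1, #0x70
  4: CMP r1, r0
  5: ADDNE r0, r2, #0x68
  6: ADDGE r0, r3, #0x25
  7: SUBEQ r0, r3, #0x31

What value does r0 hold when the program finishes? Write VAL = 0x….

VAL = 0x16

0: ✓ CMP  NZCV=0011
1: ✓ SUBHI  r1←0xee
2: ✓ SUBNE  r2←0xa3
3: · MOVGT
4: ✓ CMP  NZCV=0010
5: ✓ ADDNE  r0←0x0b
6: ✓ ADDGE  r0←0x16
7: · SUBEQ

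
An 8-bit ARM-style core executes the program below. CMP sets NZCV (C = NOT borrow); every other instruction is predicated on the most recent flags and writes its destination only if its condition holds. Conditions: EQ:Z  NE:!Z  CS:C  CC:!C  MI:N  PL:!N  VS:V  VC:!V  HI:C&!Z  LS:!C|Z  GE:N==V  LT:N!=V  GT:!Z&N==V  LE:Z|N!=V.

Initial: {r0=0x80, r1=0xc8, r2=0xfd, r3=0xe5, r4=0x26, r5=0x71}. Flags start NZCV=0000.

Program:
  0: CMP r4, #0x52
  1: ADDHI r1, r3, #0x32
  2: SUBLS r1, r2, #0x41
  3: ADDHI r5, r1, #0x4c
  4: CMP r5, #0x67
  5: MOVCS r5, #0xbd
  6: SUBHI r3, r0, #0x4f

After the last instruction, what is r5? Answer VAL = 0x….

VAL = 0xbd

0: ✓ CMP  NZCV=1000
1: · ADDHI
2: ✓ SUBLS  r1←0xbc
3: · ADDHI
4: ✓ CMP  NZCV=0010
5: ✓ MOVCS  r5←0xbd
6: ✓ SUBHI  r3←0x31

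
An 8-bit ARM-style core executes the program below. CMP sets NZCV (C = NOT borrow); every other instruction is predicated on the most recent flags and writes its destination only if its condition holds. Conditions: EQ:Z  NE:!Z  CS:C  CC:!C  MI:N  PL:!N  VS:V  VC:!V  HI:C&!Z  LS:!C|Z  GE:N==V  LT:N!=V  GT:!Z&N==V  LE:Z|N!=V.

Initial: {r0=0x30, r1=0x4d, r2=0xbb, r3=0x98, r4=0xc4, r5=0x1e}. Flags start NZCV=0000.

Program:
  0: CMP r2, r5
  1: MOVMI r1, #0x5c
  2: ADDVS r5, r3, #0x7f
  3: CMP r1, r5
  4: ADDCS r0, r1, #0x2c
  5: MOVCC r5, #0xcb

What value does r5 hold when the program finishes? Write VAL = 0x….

0: ✓ CMP  NZCV=1010
1: ✓ MOVMI  r1←0x5c
2: · ADDVS
3: ✓ CMP  NZCV=0010
4: ✓ ADDCS  r0←0x88
5: · MOVCC

VAL = 0x1e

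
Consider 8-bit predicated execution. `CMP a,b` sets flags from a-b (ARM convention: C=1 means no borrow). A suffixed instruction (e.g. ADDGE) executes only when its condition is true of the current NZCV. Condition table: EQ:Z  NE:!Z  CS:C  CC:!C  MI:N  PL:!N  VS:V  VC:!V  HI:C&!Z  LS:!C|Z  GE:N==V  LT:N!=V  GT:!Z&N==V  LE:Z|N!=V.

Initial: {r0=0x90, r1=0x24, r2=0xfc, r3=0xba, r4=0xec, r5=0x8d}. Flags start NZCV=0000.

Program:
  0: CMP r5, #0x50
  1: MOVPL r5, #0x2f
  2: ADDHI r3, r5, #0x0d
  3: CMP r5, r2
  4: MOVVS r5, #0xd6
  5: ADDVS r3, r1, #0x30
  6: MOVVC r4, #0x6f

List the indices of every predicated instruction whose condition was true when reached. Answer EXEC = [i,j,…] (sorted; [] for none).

[0] flags=0011 → (cmp)
[1] flags=0011 PL?T → r5=0x2f
[2] flags=0011 HI?T → r3=0x3c
[3] flags=0000 → (cmp)
[4] flags=0000 VS?F → skip
[5] flags=0000 VS?F → skip
[6] flags=0000 VC?T → r4=0x6f

EXEC = [1,2,6]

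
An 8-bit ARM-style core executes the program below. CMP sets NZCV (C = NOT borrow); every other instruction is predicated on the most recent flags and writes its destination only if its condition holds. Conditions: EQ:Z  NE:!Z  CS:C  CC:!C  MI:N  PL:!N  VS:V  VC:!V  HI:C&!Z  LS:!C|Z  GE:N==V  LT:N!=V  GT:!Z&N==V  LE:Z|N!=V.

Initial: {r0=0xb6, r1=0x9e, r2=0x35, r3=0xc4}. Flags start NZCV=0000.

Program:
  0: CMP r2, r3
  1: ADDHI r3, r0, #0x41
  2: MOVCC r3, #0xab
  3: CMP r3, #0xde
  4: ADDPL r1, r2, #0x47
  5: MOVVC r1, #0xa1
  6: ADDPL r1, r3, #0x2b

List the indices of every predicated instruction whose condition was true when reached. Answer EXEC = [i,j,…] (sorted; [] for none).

EXEC = [2,5]

0: ✓ CMP  NZCV=0000
1: · ADDHI
2: ✓ MOVCC  r3←0xab
3: ✓ CMP  NZCV=1000
4: · ADDPL
5: ✓ MOVVC  r1←0xa1
6: · ADDPL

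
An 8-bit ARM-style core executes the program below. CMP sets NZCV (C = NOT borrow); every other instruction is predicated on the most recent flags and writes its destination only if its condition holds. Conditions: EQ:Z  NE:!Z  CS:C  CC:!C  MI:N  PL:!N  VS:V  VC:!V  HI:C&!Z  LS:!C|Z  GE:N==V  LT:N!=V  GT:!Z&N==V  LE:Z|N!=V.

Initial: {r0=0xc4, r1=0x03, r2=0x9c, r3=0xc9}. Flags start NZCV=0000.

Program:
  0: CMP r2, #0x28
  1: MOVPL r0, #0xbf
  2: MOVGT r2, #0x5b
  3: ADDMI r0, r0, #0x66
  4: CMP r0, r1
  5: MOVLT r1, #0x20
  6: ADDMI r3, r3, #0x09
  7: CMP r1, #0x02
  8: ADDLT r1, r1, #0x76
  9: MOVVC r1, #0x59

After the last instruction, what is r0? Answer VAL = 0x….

[0] flags=0011 → (cmp)
[1] flags=0011 PL?T → r0=0xbf
[2] flags=0011 GT?F → skip
[3] flags=0011 MI?F → skip
[4] flags=1010 → (cmp)
[5] flags=1010 LT?T → r1=0x20
[6] flags=1010 MI?T → r3=0xd2
[7] flags=0010 → (cmp)
[8] flags=0010 LT?F → skip
[9] flags=0010 VC?T → r1=0x59

VAL = 0xbf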